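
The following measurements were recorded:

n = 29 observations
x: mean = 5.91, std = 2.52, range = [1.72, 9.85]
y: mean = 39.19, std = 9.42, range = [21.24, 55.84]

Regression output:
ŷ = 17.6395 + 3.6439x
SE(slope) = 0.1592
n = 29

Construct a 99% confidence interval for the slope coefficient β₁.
The 99% CI for β₁ is (3.2028, 4.0850)

Confidence interval for the slope:

The 99% CI for β₁ is: β̂₁ ± t*(α/2, n-2) × SE(β̂₁)

Step 1: Find critical t-value
- Confidence level = 0.99
- Degrees of freedom = n - 2 = 29 - 2 = 27
- t*(α/2, 27) = 2.7707

Step 2: Calculate margin of error
Margin = 2.7707 × 0.1592 = 0.4411

Step 3: Construct interval
CI = 3.6439 ± 0.4411
CI = (3.2028, 4.0850)

Interpretation: We are 99% confident that the true slope β₁ lies between 3.2028 and 4.0850.
Since 0 is outside the interval, a two-sided test at α = 0.01 would reject H₀: β₁ = 0.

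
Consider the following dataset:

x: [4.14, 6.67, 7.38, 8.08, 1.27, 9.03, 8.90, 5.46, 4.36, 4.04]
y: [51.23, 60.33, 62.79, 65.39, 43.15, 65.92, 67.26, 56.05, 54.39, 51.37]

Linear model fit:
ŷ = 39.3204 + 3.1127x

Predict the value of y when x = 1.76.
ŷ = 44.7988

x = 1.76 lies inside the observed range [1.27, 9.03], so the fitted equation applies directly:

ŷ = 39.3204 + 3.1127 × 1.76
ŷ = 39.3204 + 5.4784
ŷ = 44.7988

This is a point prediction; actual observations scatter around it by roughly the residual standard deviation.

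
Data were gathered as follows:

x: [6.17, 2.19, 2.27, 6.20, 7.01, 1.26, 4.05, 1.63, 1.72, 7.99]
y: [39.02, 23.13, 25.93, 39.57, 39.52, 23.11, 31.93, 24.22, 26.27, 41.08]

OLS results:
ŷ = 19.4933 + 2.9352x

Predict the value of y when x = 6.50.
ŷ = 38.5721

Plug x = 6.50 into the fitted line:

ŷ = 19.4933 + 2.9352 × 6.50
ŷ = 19.4933 + 19.0788
ŷ = 38.5721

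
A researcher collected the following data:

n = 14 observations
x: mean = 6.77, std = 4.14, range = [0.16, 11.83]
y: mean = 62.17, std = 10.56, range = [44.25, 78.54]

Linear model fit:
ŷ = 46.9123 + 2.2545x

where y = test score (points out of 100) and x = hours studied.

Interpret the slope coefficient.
For each additional hour of study time, predicted test score increases by approximately 2.2545 points.

β₁ = 2.2545 is the change in predicted test score (points) per additional hour of study time.

Interpretation:
- Study time up by 1 hour → predicted test score increases by 2.2545 points
- The effect is assumed constant over the observed range of x (linearity)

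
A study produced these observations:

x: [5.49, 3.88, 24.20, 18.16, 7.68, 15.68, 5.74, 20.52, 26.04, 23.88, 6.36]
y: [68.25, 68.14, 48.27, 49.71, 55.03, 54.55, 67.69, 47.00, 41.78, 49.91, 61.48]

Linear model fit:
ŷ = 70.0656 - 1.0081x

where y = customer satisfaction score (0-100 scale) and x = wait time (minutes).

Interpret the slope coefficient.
On average, satisfaction score is about 1.0081 points lower for every extra minute of wait time.

The slope coefficient β₁ = -1.0081 represents the marginal effect of wait time on satisfaction score.

Interpretation:
- Wait time up by 1 minute → predicted satisfaction score decreases by 1.0081 points
- The effect is assumed constant over the observed range of x (linearity)

The intercept β₀ = 70.0656 is the predicted satisfaction score when wait time = 0; since the smallest observed x is 3.88, this is an extrapolation and mainly anchors the line.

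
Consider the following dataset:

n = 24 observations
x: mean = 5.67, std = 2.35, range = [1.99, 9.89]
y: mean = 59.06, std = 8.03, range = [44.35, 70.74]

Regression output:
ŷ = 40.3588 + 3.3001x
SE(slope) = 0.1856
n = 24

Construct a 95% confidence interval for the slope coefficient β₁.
The 95% CI for β₁ is (2.9152, 3.6850)

Confidence interval for the slope:

The 95% CI for β₁ is: β̂₁ ± t*(α/2, n-2) × SE(β̂₁)

Step 1: Find critical t-value
- Confidence level = 0.95
- Degrees of freedom = n - 2 = 24 - 2 = 22
- t*(α/2, 22) = 2.0739

Step 2: Calculate margin of error
Margin = 2.0739 × 0.1856 = 0.3849

Step 3: Construct interval
CI = 3.3001 ± 0.3849
CI = (2.9152, 3.6850)

Interpretation: intervals built this way capture the true β₁ in 95% of repeated samples; here the plausible range for the per-unit effect of x on y is 2.9152 to 3.6850.
Since 0 is outside the interval, a two-sided test at α = 0.05 would reject H₀: β₁ = 0.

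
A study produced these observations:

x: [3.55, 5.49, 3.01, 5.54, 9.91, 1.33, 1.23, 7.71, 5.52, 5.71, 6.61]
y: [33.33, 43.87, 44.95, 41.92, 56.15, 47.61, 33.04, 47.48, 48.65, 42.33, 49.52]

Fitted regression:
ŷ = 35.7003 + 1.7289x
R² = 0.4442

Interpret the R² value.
About 44.42% of the variability in y is accounted for by the regression on x (R² = 0.4442) — a moderate linear fit.

R² (coefficient of determination) measures the proportion of variance in y explained by the regression model.

Here R² = 0.4442:
- Explained: 44.42% of the variation in y
- Unexplained (residual): 100% − 44.42% = 55.58%
- Rule of thumb (below 0.3 weak; 0.3 to below 0.7 moderate; 0.7 and above strong) → moderate

Note: R² never decreases when predictors are added, so it should not be used alone to compare models of different size.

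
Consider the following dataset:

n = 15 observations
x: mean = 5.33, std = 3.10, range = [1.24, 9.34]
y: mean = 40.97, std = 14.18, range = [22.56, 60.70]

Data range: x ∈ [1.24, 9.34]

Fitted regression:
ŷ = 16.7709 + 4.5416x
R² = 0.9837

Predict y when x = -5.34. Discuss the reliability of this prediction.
ŷ = -7.4812 (extrapolation — x = -5.34 lies outside [1.24, 9.34], so reliability is low).

Prediction calculation:
ŷ = 16.7709 + 4.5416 × (-5.34)
ŷ = -7.4812

Reliability:
- Data range: x ∈ [1.24, 9.34]
- Prediction point: x = -5.34 is 6.58 units below the observed range → this is EXTRAPOLATION, not interpolation

Why that matters here:
- The linear relationship may not hold outside the observed range
- R² describes fit only over the sampled x values; it says nothing about behaviour beyond them
- There are no observations near this x to validate the fitted line there

A defensible statement: 'if the linear trend continued to x = -5.34, y would be about -7.4812' — the premise is untested.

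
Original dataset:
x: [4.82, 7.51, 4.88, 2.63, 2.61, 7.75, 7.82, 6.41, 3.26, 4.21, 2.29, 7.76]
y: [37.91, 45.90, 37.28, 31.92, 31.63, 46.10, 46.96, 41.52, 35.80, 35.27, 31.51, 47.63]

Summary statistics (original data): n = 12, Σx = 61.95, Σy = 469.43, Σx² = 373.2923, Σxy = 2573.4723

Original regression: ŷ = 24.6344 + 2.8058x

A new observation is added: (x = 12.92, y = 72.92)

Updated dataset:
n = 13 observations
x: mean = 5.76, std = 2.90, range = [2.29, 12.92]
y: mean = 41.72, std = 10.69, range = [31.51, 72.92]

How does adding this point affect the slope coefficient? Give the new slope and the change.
New slope β₁ = 3.5962 versus 2.8058 before: a change of +0.7904 (+28.2%).

The new point has HIGH LEVERAGE: x = 12.92 is far from the original mean x̄ = 61.95/12 ≈ 5.16 (original range [2.29, 7.82]).

Step 1: Update the sums with the new point (n goes from 12 to 13)
Σx  = 61.95 + 12.92 = 74.87
Σy  = 469.43 + 72.92 = 542.35
Σx² = 373.2923 + 12.92² = 373.2923 + 166.9264 = 540.2187
Σxy = 2573.4723 + 12.92×72.92 = 2573.4723 + 942.1264 = 3515.5987

Step 2: Recompute the slope with b₁ = (nΣxy − ΣxΣy) / (nΣx² − (Σx)²)
Numerator   = 13×3515.5987 − 74.87×542.35 = 45702.7831 − 40605.7445 = 5097.0386
Denominator = 13×540.2187 − 74.87² = 7022.8431 − 5605.5169 = 1417.3262
b₁(new) = 5097.0386 / 1417.3262 = 3.5962

(Same formula on the original sums: (12×2573.4723 − 61.95×469.43) / (12×373.2923 − 61.95²) = 1800.4791 / 641.7051 = 2.8058, matching the given fit.)

Step 3: Change in slope
Δβ₁ = 3.5962 − 2.8058 = +0.7904
Relative change = +0.7904 / 2.8058 × 100% = +28.2%
→ the slope increases when the point is added.

A high-leverage point only changes the slope if it is off the original line; here y = 72.92 is above the original trend, so the slope increases.
In practice: check such a point for data-entry or measurement error; investigate whether it comes from the same population as the rest of the sample.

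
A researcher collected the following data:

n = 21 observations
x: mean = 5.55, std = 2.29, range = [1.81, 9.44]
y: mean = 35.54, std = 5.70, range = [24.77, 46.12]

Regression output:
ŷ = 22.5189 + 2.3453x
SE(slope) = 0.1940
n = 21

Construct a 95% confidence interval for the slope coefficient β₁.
The 95% CI for β₁ is (1.9393, 2.7513)

Confidence interval for the slope:

The 95% CI for β₁ is: β̂₁ ± t*(α/2, n-2) × SE(β̂₁)

Step 1: Find critical t-value
- Confidence level = 0.95
- Degrees of freedom = n - 2 = 21 - 2 = 19
- t*(α/2, 19) = 2.0930

Step 2: Calculate margin of error
Margin = 2.0930 × 0.1940 = 0.4060

Step 3: Construct interval
CI = 2.3453 ± 0.4060
CI = (1.9393, 2.7513)

Interpretation: each one-unit increase in x is associated with a change in mean y of between 1.9393 and 2.7513, with 95% confidence.
Both endpoints are positive, so the data support a genuinely positive slope at this confidence level.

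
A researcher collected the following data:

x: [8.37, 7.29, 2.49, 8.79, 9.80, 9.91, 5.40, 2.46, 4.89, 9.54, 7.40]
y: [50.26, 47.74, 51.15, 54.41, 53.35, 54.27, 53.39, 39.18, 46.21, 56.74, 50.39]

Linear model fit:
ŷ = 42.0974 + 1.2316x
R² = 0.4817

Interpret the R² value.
R² = 0.4817 means 48.17% of the variation in y is explained by the linear relationship with x. This indicates a moderate fit.

R² = 1 − SS_res/SS_tot compares the residual scatter to the total scatter of y about its mean.

Here R² = 0.4817:
- Explained: 48.17% of the variation in y
- Unexplained (residual): 100% − 48.17% = 51.83%
- Rule of thumb (below 0.3 weak; 0.3 to below 0.7 moderate; 0.7 and above strong) → moderate

Equivalently, for simple linear regression R² = r², so |r| = √0.4817 ≈ 0.6940.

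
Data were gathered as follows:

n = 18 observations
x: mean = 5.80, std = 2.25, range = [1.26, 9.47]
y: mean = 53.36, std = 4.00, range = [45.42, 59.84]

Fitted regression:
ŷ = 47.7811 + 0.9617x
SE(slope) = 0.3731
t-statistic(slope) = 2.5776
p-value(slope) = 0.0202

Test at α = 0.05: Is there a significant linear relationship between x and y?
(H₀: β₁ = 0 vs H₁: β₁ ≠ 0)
Since p-value = 0.0202 < α = 0.05, reject H₀ — the slope is significantly different from 0.

Hypothesis test for the slope coefficient:

H₀: β₁ = 0 (no linear relationship)
H₁: β₁ ≠ 0 (linear relationship exists)

Test statistic: t = β̂₁ / SE(β̂₁) = 0.9617 / 0.3731 = 2.5776

With df = 16, the two-sided p-value for |t| = 2.5776 is 0.0202.

Decision rule: reject H₀ if p-value < α.
p-value = 0.0202 < α = 0.05 → reject H₀.

At α = 0.05 the data do provide convincing evidence of a nonzero slope.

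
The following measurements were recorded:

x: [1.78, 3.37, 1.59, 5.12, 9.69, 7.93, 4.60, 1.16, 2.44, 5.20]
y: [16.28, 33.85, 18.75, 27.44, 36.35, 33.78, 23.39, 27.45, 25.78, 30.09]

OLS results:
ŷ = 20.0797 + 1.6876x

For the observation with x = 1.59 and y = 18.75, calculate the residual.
Residual = -4.0130

The residual is the difference between the actual value and the predicted value:

Residual = y - ŷ

Step 1: Calculate predicted value
ŷ = 20.0797 + 1.6876 × 1.59
ŷ = 22.7630

Step 2: Calculate residual
Residual = 18.75 - 22.7630
Residual = -4.0130

The residual is negative, so the observed y = 18.75 sits below the regression line (the line overestimates it by 4.0130).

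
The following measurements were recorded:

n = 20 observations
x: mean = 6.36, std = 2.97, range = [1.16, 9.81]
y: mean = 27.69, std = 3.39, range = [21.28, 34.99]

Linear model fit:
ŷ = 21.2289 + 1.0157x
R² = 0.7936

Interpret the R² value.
R² = 0.7936 means 79.36% of the variation in y is explained by the linear relationship with x. This indicates a strong fit.

R² = 1 − SS_res/SS_tot compares the residual scatter to the total scatter of y about its mean.

Here R² = 0.7936:
- Explained: 79.36% of the variation in y
- Unexplained (residual): 100% − 79.36% = 20.64%
- Rule of thumb (below 0.3 weak; 0.3 to below 0.7 moderate; 0.7 and above strong) → strong

Note: R² says nothing about causation, and a high R² does not by itself mean the linear form is appropriate — check the residuals.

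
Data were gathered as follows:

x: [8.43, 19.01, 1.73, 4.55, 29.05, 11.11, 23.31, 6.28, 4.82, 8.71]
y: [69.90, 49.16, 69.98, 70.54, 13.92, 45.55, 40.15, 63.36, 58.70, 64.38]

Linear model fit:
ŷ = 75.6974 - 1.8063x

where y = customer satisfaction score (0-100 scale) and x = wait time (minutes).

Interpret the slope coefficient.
On average, satisfaction score is about 1.8063 points lower for every extra minute of wait time.

The slope β₁ = -1.8063 gives the rate at which the fitted satisfaction score changes with wait time.

Interpretation:
- Wait time up by 1 minute → predicted satisfaction score decreases by 1.8063 points
- The effect is assumed constant over the observed range of x (linearity)
- The sign (−) gives the direction; the magnitude 1.8063 gives the size of the effect per minute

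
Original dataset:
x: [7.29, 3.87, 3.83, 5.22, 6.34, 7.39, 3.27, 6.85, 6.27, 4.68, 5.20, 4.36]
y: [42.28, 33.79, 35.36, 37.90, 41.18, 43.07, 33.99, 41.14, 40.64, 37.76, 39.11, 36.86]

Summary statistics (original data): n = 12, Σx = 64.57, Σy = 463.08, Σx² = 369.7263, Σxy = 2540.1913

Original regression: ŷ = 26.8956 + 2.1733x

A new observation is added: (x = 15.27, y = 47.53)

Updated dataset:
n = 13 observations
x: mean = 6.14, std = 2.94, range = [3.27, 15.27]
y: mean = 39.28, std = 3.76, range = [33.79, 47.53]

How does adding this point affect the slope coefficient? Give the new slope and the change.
New slope β₁ = 1.1553 versus 2.1733 before: a change of -1.0180 (-46.8%).

x = 15.27 lies well outside the original x-range [3.27, 7.39] (x̄ ≈ 5.38), so this observation has high leverage and can move the slope substantially.

Step 1: Update the sums with the new point (n goes from 12 to 13)
Σx  = 64.57 + 15.27 = 79.84
Σy  = 463.08 + 47.53 = 510.61
Σx² = 369.7263 + 15.27² = 369.7263 + 233.1729 = 602.8992
Σxy = 2540.1913 + 15.27×47.53 = 2540.1913 + 725.7831 = 3265.9744

Step 2: Recompute the slope with b₁ = (nΣxy − ΣxΣy) / (nΣx² − (Σx)²)
Numerator   = 13×3265.9744 − 79.84×510.61 = 42457.6672 − 40767.1024 = 1690.5648
Denominator = 13×602.8992 − 79.84² = 7837.6896 − 6374.4256 = 1463.2640
b₁(new) = 1690.5648 / 1463.2640 = 1.1553

(Same formula on the original sums: (12×2540.1913 − 64.57×463.08) / (12×369.7263 − 64.57²) = 581.2200 / 267.4307 = 2.1733, matching the given fit.)

Step 3: Change in slope
Δβ₁ = 1.1553 − 2.1733 = -1.0180
Relative change = -1.0180 / 2.1733 × 100% = -46.8%
→ the slope decreases when the point is added.

A high-leverage point only changes the slope if it is off the original line; here y = 47.53 is below the original trend, so the slope decreases.
In practice: investigate whether it comes from the same population as the rest of the sample.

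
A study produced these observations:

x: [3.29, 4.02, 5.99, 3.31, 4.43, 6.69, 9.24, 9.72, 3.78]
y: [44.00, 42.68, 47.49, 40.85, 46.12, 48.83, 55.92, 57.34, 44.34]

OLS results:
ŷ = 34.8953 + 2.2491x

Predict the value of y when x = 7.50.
ŷ = 51.7636

x = 7.50 lies inside the observed range [3.29, 9.72], so the fitted equation applies directly:

ŷ = 34.8953 + 2.2491 × 7.50
ŷ = 34.8953 + 16.8683
ŷ = 51.7636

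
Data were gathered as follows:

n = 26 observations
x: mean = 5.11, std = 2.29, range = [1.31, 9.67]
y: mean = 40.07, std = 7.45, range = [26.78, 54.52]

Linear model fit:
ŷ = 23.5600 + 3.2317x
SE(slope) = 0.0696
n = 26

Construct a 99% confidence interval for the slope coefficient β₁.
The 99% CI for β₁ is (3.0370, 3.4264)

Confidence interval for the slope:

The 99% CI for β₁ is: β̂₁ ± t*(α/2, n-2) × SE(β̂₁)

Step 1: Find critical t-value
- Confidence level = 0.99
- Degrees of freedom = n - 2 = 26 - 2 = 24
- t*(α/2, 24) = 2.7969

Step 2: Calculate margin of error
Margin = 2.7969 × 0.0696 = 0.1947

Step 3: Construct interval
CI = 3.2317 ± 0.1947
CI = (3.0370, 3.4264)

Interpretation: each one-unit increase in x is associated with a change in mean y of between 3.0370 and 3.4264, with 99% confidence.
Both endpoints are positive, so the data support a genuinely positive slope at this confidence level.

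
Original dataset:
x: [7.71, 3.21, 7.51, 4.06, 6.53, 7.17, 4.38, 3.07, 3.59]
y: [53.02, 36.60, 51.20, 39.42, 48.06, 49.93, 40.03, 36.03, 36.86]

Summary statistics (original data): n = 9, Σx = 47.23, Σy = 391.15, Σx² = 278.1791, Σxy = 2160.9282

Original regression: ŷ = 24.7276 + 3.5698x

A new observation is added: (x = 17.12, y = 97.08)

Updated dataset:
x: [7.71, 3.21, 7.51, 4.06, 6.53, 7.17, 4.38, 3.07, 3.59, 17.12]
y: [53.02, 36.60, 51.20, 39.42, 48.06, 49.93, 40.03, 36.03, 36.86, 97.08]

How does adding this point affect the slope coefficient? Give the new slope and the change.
New slope β₁ = 4.3337 versus 3.5698 before: a change of +0.7639 (+21.4%).

x = 17.12 lies well outside the original x-range [3.07, 7.71] (x̄ ≈ 5.25), so this observation has high leverage and can move the slope substantially.

Step 1: Update the sums with the new point (n goes from 9 to 10)
Σx  = 47.23 + 17.12 = 64.35
Σy  = 391.15 + 97.08 = 488.23
Σx² = 278.1791 + 17.12² = 278.1791 + 293.0944 = 571.2735
Σxy = 2160.9282 + 17.12×97.08 = 2160.9282 + 1662.0096 = 3822.9378

Step 2: Recompute the slope with b₁ = (nΣxy − ΣxΣy) / (nΣx² − (Σx)²)
Numerator   = 10×3822.9378 − 64.35×488.23 = 38229.3780 − 31417.6005 = 6811.7775
Denominator = 10×571.2735 − 64.35² = 5712.7350 − 4140.9225 = 1571.8125
b₁(new) = 6811.7775 / 1571.8125 = 4.3337

(Same formula on the original sums: (9×2160.9282 − 47.23×391.15) / (9×278.1791 − 47.23²) = 974.3393 / 272.9390 = 3.5698, matching the given fit.)

Step 3: Change in slope
Δβ₁ = 4.3337 − 3.5698 = +0.7639
Relative change = +0.7639 / 3.5698 × 100% = +21.4%
→ the slope increases when the point is added.

A high-leverage point only changes the slope if it is off the original line; here y = 97.08 is above the original trend, so the slope increases.
In practice: investigate whether it comes from the same population as the rest of the sample; refit with and without it and report both if conclusions differ.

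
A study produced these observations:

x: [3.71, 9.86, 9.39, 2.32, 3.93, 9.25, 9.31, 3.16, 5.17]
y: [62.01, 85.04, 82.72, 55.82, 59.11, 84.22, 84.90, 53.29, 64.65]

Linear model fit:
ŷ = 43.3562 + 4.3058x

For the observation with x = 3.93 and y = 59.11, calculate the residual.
Residual = -1.1680

The residual is the difference between the actual value and the predicted value:

Residual = y - ŷ

Step 1: Calculate predicted value
ŷ = 43.3562 + 4.3058 × 3.93
ŷ = 60.2780

Step 2: Calculate residual
Residual = 59.11 - 60.2780
Residual = -1.1680

Interpretation: the model overestimates the actual value by 1.1680 at this point (negative residual → observation lies below the fitted line).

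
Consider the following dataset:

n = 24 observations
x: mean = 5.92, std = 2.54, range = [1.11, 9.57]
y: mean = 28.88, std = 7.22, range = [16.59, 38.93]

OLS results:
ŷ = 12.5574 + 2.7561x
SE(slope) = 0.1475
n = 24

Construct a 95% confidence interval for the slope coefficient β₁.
The 95% CI for β₁ is (2.4502, 3.0620)

Confidence interval for the slope:

The 95% CI for β₁ is: β̂₁ ± t*(α/2, n-2) × SE(β̂₁)

Step 1: Find critical t-value
- Confidence level = 0.95
- Degrees of freedom = n - 2 = 24 - 2 = 22
- t*(α/2, 22) = 2.0739

Step 2: Calculate margin of error
Margin = 2.0739 × 0.1475 = 0.3059

Step 3: Construct interval
CI = 2.7561 ± 0.3059
CI = (2.4502, 3.0620)

Interpretation: each one-unit increase in x is associated with a change in mean y of between 2.4502 and 3.0620, with 95% confidence.
Since 0 is outside the interval, a two-sided test at α = 0.05 would reject H₀: β₁ = 0.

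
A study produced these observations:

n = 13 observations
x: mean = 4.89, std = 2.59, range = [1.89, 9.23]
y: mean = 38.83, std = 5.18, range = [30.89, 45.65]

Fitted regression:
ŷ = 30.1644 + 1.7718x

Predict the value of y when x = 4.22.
ŷ = 37.6414

Plug x = 4.22 into the fitted line:

ŷ = 30.1644 + 1.7718 × 4.22
ŷ = 30.1644 + 7.4770
ŷ = 37.6414

This is a point prediction; actual observations scatter around it by roughly the residual standard deviation.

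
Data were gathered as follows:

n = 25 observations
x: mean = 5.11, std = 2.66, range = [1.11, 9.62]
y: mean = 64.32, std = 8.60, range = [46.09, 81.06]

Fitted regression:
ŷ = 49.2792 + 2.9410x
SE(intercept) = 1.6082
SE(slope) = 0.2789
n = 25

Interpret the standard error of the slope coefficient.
SE(slope) = 0.2789 measures the uncertainty in the estimated slope. The coefficient is estimated precisely (SE/|β̂₁| = 9.5%).

What SE measures:
- The standard error quantifies the sampling variability of the coefficient estimate
- It is the estimated standard deviation of β̂₁ across hypothetical repeated samples of the same size
- Smaller SE → more precise estimate

Relative precision:
- SE / |β̂₁| = 0.2789 / 2.9410 = 9.5%
- Rule of thumb (under 20%: precise; 20% to under 50%: moderately precise; 50% or more: imprecise) → precise

Link to interval estimation: a confidence interval for β₁ is β̂₁ ± t* × 0.2789, so SE sets the half-width per unit of t*.

What drives SE(β̂₁): wider spread of x values → smaller SE; more residual scatter → larger SE.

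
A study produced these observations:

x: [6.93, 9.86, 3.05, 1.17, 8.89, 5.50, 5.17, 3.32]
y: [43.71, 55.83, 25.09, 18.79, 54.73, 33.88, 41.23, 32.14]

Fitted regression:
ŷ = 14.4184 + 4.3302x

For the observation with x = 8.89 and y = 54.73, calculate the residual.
Residual = 1.8161

The residual is the difference between the actual value and the predicted value:

Residual = y - ŷ

Step 1: Calculate predicted value
ŷ = 14.4184 + 4.3302 × 8.89
ŷ = 52.9139

Step 2: Calculate residual
Residual = 54.73 - 52.9139
Residual = 1.8161

The residual is positive, so the observed y = 54.73 sits above the regression line (the line underestimates it by 1.8161).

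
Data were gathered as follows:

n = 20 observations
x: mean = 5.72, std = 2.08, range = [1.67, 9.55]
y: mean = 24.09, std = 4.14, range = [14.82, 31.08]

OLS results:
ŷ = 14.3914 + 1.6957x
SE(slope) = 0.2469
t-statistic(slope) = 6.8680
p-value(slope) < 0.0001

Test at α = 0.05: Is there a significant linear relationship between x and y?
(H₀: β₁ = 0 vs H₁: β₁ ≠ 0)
Since p-value < 0.0001 < α = 0.05, reject H₀ — the slope is significantly different from 0.

Hypothesis test for the slope coefficient:

H₀: β₁ = 0 (no linear relationship)
H₁: β₁ ≠ 0 (linear relationship exists)

Test statistic: t = β̂₁ / SE(β̂₁) = 1.6957 / 0.2469 = 6.8680

With df = 18, the two-sided p-value for |t| = 6.8680 is <0.0001.

Decision rule: reject H₀ if p-value < α.
p-value < 0.0001 < α = 0.05 → reject H₀.

Conclusion: the linear association between x and y is significant at the 5% level.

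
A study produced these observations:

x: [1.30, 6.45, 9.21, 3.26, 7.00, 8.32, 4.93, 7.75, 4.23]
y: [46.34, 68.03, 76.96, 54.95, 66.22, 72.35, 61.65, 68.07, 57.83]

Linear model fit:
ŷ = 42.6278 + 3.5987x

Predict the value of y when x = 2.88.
ŷ = 52.9921

x = 2.88 lies inside the observed range [1.30, 9.21], so the fitted equation applies directly:

ŷ = 42.6278 + 3.5987 × 2.88
ŷ = 42.6278 + 10.3643
ŷ = 52.9921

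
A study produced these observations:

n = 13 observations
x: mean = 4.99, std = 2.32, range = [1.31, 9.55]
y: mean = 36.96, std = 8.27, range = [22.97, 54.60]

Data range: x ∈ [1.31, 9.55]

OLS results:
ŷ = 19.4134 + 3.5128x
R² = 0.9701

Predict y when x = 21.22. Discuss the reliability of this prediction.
ŷ = 93.9550, but this is extrapolation (above the data range [1.31, 9.55]) and may be unreliable.

Prediction calculation:
ŷ = 19.4134 + 3.5128 × 21.22
ŷ = 93.9550

Reliability:
- Data range: x ∈ [1.31, 9.55]
- Prediction point: x = 21.22 is 11.67 units above the observed range → this is EXTRAPOLATION, not interpolation

Why that matters here:
- R² describes fit only over the sampled x values; it says nothing about behaviour beyond them
- The linear relationship may not hold outside the observed range
- There are no observations near this x to validate the fitted line there

A defensible statement: 'if the linear trend continued to x = 21.22, y would be about 93.9550' — the premise is untested.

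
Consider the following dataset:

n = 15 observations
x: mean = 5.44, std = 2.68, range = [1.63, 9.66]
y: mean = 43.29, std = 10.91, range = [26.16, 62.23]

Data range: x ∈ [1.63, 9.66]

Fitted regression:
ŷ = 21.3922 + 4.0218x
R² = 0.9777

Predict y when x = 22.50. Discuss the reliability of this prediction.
The equation gives ŷ = 111.8827; however x = 22.50 is 12.84 units above the observed range, so this extrapolated value should not be trusted.

Prediction calculation:
ŷ = 21.3922 + 4.0218 × 22.50
ŷ = 111.8827

Reliability:
- Data range: x ∈ [1.63, 9.66]
- Prediction point: x = 22.50 is 12.84 units above the observed range → this is EXTRAPOLATION, not interpolation

Why that matters here:
- The standard error of prediction grows with (x − x̄)², and x = 22.50 is far from x̄ = 5.44
- Real relationships often flatten, saturate, or turn nonlinear at extremes
- The linear relationship may not hold outside the observed range

Report the number if required, but flag clearly that it is an extrapolation.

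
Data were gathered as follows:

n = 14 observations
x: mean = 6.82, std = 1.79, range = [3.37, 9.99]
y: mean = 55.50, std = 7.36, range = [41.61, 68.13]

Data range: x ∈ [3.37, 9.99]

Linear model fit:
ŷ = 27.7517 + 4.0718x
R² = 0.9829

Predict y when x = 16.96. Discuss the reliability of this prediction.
ŷ = 96.8094, but this is extrapolation (above the data range [3.37, 9.99]) and may be unreliable.

Prediction calculation:
ŷ = 27.7517 + 4.0718 × 16.96
ŷ = 96.8094

Reliability:
- Data range: x ∈ [3.37, 9.99]
- Prediction point: x = 16.96 is 6.97 units above the observed range → this is EXTRAPOLATION, not interpolation

Why that matters here:
- The linear relationship may not hold outside the observed range
- The standard error of prediction grows with (x − x̄)², and x = 16.96 is far from x̄ = 6.82
- R² describes fit only over the sampled x values; it says nothing about behaviour beyond them

The R² = 0.9829 only validates the fit within [3.37, 9.99]; treat ŷ = 96.8094 with caution.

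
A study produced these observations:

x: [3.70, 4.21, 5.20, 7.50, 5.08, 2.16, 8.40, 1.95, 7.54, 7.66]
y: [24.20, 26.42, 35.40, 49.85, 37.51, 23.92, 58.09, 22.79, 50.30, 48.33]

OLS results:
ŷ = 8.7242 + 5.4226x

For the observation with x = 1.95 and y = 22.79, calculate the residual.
Residual = 3.4917

The residual is the difference between the actual value and the predicted value:

Residual = y - ŷ

Step 1: Calculate predicted value
ŷ = 8.7242 + 5.4226 × 1.95
ŷ = 19.2983

Step 2: Calculate residual
Residual = 22.79 - 19.2983
Residual = 3.4917

Interpretation: the model underestimates the actual value by 3.4917 at this point (positive residual → observation lies above the fitted line).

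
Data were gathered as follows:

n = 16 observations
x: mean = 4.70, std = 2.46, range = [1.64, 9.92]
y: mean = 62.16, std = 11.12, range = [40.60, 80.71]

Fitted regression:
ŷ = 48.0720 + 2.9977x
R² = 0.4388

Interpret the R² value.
The model explains 43.88% of the variance in y (R² = 0.4388), leaving 56.12% unexplained; the fit is moderate.

R² = 1 − SS_res/SS_tot compares the residual scatter to the total scatter of y about its mean.

Here R² = 0.4388:
- Explained: 43.88% of the variation in y
- Unexplained (residual): 100% − 43.88% = 56.12%
- Rule of thumb (below 0.3 weak; 0.3 to below 0.7 moderate; 0.7 and above strong) → moderate

Note: R² says nothing about causation, and a high R² does not by itself mean the linear form is appropriate — check the residuals.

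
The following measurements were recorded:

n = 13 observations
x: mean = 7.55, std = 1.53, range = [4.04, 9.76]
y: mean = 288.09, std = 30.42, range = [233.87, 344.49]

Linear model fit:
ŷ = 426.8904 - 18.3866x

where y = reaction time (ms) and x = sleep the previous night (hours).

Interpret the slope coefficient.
An increase of one hour in sleep is associated with a 18.3866 ms decrease in predicted reaction time.

β₁ = -18.3866 is the change in predicted reaction time (ms) per additional hour of sleep.

Interpretation:
- Sleep up by 1 hour → predicted reaction time decreases by 18.3866 ms
- This is a linear approximation: the same per-unit change is assumed across the whole observed x range

The intercept β₀ = 426.8904 is the predicted reaction time when sleep = 0; since the smallest observed x is 4.04, this is an extrapolation and mainly anchors the line.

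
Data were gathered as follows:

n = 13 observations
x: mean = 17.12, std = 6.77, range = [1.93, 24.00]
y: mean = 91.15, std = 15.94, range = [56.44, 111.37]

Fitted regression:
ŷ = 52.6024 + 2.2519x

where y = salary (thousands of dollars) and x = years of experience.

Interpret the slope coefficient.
For each additional year of experience, predicted salary increases by approximately 2.2519 thousand dollars.

The slope coefficient β₁ = 2.2519 represents the marginal effect of experience on salary.

Interpretation:
- Experience up by 1 year → predicted salary increases by 2.2519 thousand dollars
- The effect is assumed constant over the observed range of x (linearity)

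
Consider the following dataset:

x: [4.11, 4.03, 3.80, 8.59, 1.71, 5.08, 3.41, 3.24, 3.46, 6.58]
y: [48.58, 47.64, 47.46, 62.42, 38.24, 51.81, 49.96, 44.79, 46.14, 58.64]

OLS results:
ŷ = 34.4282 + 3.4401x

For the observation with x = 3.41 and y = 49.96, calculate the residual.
Residual = 3.8011

The residual is the difference between the actual value and the predicted value:

Residual = y - ŷ

Step 1: Calculate predicted value
ŷ = 34.4282 + 3.4401 × 3.41
ŷ = 46.1589

Step 2: Calculate residual
Residual = 49.96 - 46.1589
Residual = 3.8011

Interpretation: the model underestimates the actual value by 3.8011 at this point (positive residual → observation lies above the fitted line).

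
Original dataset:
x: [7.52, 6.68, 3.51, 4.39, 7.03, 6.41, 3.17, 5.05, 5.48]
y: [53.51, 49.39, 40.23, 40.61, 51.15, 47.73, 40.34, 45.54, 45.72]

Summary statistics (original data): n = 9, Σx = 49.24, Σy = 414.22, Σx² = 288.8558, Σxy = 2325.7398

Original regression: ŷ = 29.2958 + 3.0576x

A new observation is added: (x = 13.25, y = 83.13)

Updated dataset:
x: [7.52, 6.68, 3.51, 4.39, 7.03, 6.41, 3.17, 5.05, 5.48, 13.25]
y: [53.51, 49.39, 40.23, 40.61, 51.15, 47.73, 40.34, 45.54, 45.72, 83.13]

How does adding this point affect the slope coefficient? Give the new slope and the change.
The slope changes from 3.0576 to 4.3193 (change of +1.2617, or +41.3%).

x = 13.25 lies well outside the original x-range [3.17, 7.52] (x̄ ≈ 5.47), so this observation has high leverage and can move the slope substantially.

Step 1: Update the sums with the new point (n goes from 9 to 10)
Σx  = 49.24 + 13.25 = 62.49
Σy  = 414.22 + 83.13 = 497.35
Σx² = 288.8558 + 13.25² = 288.8558 + 175.5625 = 464.4183
Σxy = 2325.7398 + 13.25×83.13 = 2325.7398 + 1101.4725 = 3427.2123

Step 2: Recompute the slope with b₁ = (nΣxy − ΣxΣy) / (nΣx² − (Σx)²)
Numerator   = 10×3427.2123 − 62.49×497.35 = 34272.1230 − 31079.4015 = 3192.7215
Denominator = 10×464.4183 − 62.49² = 4644.1830 − 3905.0001 = 739.1829
b₁(new) = 3192.7215 / 739.1829 = 4.3193

(Same formula on the original sums: (9×2325.7398 − 49.24×414.22) / (9×288.8558 − 49.24²) = 535.4654 / 175.1246 = 3.0576, matching the given fit.)

Step 3: Change in slope
Δβ₁ = 4.3193 − 3.0576 = +1.2617
Relative change = +1.2617 / 3.0576 × 100% = +41.3%
→ the slope increases when the point is added.

A high-leverage point only changes the slope if it is off the original line; here y = 83.13 is above the original trend, so the slope increases.
In practice: check such a point for data-entry or measurement error; refit with and without it and report both if conclusions differ.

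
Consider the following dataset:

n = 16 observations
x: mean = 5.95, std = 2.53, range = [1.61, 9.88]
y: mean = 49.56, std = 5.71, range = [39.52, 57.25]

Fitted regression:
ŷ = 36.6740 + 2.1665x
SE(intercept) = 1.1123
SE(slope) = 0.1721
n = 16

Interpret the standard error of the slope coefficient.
SE(slope) = 0.1721 measures the uncertainty in the estimated slope. The coefficient is estimated precisely (SE/|β̂₁| = 7.9%).

What SE measures:
- The standard error quantifies the sampling variability of the coefficient estimate
- It is the estimated standard deviation of β̂₁ across hypothetical repeated samples of the same size
- Smaller SE → more precise estimate

Relative precision:
- SE / |β̂₁| = 0.1721 / 2.1665 = 7.9%
- Rule of thumb (under 20%: precise; 20% to under 50%: moderately precise; 50% or more: imprecise) → precise

Link to the t-test: t = β̂₁ / SE(β̂₁) = 2.1665 / 0.1721 = 12.5886, the statistic for H₀: β₁ = 0.

What drives SE(β̂₁): more residual scatter → larger SE; larger n (here n = 16) → smaller SE; wider spread of x values → smaller SE.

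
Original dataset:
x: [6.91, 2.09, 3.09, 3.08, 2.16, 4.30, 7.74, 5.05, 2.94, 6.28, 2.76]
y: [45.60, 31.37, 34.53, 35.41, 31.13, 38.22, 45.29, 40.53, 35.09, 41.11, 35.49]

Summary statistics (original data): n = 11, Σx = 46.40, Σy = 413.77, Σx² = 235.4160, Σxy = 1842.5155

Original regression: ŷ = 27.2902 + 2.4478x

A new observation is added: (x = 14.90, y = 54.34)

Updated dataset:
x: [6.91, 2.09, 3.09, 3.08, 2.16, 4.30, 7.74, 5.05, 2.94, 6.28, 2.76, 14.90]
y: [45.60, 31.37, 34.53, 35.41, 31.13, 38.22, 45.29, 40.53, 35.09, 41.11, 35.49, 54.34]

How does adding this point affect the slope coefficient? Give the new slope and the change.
Adding the point moves β₁ from 2.4478 to 1.8084, i.e. it decreases by 0.6394 (-26.1%).

The new point has HIGH LEVERAGE: x = 14.90 is far from the original mean x̄ = 46.40/11 ≈ 4.22 (original range [2.09, 7.74]).

Step 1: Update the sums with the new point (n goes from 11 to 12)
Σx  = 46.40 + 14.90 = 61.30
Σy  = 413.77 + 54.34 = 468.11
Σx² = 235.4160 + 14.90² = 235.4160 + 222.0100 = 457.4260
Σxy = 1842.5155 + 14.90×54.34 = 1842.5155 + 809.6660 = 2652.1815

Step 2: Recompute the slope with b₁ = (nΣxy − ΣxΣy) / (nΣx² − (Σx)²)
Numerator   = 12×2652.1815 − 61.30×468.11 = 31826.1780 − 28695.1430 = 3131.0350
Denominator = 12×457.4260 − 61.30² = 5489.1120 − 3757.6900 = 1731.4220
b₁(new) = 3131.0350 / 1731.4220 = 1.8084

(Same formula on the original sums: (11×1842.5155 − 46.40×413.77) / (11×235.4160 − 46.40²) = 1068.7425 / 436.6160 = 2.4478, matching the given fit.)

Step 3: Change in slope
Δβ₁ = 1.8084 − 2.4478 = -0.6394
Relative change = -0.6394 / 2.4478 × 100% = -26.1%
→ the slope decreases when the point is added.

Because the point sits below the extension of the original line at a high-leverage x, it tilts the fit down.
In practice: refit with and without it and report both if conclusions differ; examine leverage (hᵢ) and Cook's distance rather than deleting it automatically.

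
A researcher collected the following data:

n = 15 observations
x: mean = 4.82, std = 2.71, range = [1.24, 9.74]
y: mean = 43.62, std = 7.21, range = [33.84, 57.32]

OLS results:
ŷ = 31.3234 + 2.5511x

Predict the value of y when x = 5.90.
ŷ = 46.3749

Plug x = 5.90 into the fitted line:

ŷ = 31.3234 + 2.5511 × 5.90
ŷ = 31.3234 + 15.0515
ŷ = 46.3749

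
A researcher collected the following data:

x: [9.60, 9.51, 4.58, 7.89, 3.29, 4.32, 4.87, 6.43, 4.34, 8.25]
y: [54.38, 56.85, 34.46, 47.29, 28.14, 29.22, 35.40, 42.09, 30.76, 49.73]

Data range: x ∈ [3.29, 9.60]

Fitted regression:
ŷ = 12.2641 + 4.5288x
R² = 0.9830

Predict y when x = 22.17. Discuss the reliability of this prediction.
ŷ = 112.6676, but this is extrapolation (above the data range [3.29, 9.60]) and may be unreliable.

Prediction calculation:
ŷ = 12.2641 + 4.5288 × 22.17
ŷ = 112.6676

Reliability:
- Data range: x ∈ [3.29, 9.60]
- Prediction point: x = 22.17 is 12.57 units above the observed range → this is EXTRAPOLATION, not interpolation

Why that matters here:
- There are no observations near this x to validate the fitted line there
- Real relationships often flatten, saturate, or turn nonlinear at extremes

A defensible statement: 'if the linear trend continued to x = 22.17, y would be about 112.6676' — the premise is untested.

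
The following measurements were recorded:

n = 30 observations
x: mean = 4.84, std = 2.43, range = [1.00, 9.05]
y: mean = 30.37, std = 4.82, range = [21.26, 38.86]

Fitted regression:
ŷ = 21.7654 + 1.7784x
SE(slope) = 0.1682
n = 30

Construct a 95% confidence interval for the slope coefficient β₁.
The 95% CI for β₁ is (1.4339, 2.1229)

Confidence interval for the slope:

The 95% CI for β₁ is: β̂₁ ± t*(α/2, n-2) × SE(β̂₁)

Step 1: Find critical t-value
- Confidence level = 0.95
- Degrees of freedom = n - 2 = 30 - 2 = 28
- t*(α/2, 28) = 2.0484

Step 2: Calculate margin of error
Margin = 2.0484 × 0.1682 = 0.3445

Step 3: Construct interval
CI = 1.7784 ± 0.3445
CI = (1.4339, 2.1229)

Interpretation: intervals built this way capture the true β₁ in 95% of repeated samples; here the plausible range for the per-unit effect of x on y is 1.4339 to 2.1229.
Since 0 is outside the interval, a two-sided test at α = 0.05 would reject H₀: β₁ = 0.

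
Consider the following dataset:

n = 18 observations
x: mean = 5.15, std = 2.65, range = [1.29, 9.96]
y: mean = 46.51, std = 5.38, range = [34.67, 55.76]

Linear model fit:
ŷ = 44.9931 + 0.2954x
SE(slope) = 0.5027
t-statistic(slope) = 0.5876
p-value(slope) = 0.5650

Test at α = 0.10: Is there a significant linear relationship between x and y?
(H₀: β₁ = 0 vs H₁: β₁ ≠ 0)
p-value = 0.5650 ≥ α = 0.10, so we fail to reject H₀. The relationship is not significant.

Hypothesis test for the slope coefficient:

H₀: β₁ = 0 (no linear relationship)
H₁: β₁ ≠ 0 (linear relationship exists)

Test statistic: t = β̂₁ / SE(β̂₁) = 0.2954 / 0.5027 = 0.5876

The p-value (0.5650) is the probability, under H₀, of a t-statistic at least as extreme as |t| = 0.5876 (two-sided, df = n − 2 = 16).

Decision rule: reject H₀ if p-value < α.
p-value = 0.5650 ≥ α = 0.10 → fail to reject H₀.

At α = 0.10 the data do not provide convincing evidence of a nonzero slope.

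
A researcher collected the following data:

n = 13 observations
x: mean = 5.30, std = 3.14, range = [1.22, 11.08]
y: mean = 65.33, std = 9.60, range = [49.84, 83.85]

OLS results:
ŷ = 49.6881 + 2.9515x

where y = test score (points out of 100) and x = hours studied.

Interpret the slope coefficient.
An increase of one hour in study time is associated with a 2.9515 points increase in predicted test score.

β₁ = 2.9515 is the change in predicted test score (points) per additional hour of study time.

Interpretation:
- Study time up by 1 hour → predicted test score increases by 2.9515 points
- The effect is assumed constant over the observed range of x (linearity)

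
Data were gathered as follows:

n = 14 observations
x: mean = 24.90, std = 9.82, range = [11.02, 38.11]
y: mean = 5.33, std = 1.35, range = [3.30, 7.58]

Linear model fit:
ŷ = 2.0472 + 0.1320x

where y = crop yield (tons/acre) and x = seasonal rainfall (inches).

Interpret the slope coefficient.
For each additional inch of rainfall, predicted crop yield increases by approximately 0.1320 tons/acre.

β₁ = 0.1320 is the change in predicted crop yield (tons/acre) per additional inch of rainfall.

Interpretation:
- Rainfall up by 1 inch → predicted crop yield increases by 0.1320 tons/acre
- This is a linear approximation: the same per-unit change is assumed across the whole observed x range
- The slope describes association in these data, not necessarily a causal effect

The intercept β₀ = 2.0472 is the predicted crop yield when rainfall = 0; since the smallest observed x is 11.02, this is an extrapolation and mainly anchors the line.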